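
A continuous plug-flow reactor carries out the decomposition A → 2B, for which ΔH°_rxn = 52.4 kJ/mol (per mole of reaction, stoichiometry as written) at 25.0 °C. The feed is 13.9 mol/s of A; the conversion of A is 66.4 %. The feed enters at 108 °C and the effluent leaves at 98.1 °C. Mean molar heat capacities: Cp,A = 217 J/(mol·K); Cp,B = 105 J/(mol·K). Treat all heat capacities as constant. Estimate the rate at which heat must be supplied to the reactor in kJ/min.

Q_in = 26900 kJ/min

Extent of reaction ξ = 0.664 × 13.9 = 9.2296 mol/s
Reaction term: ξ·ΔH°_rxn = 9.2296 × 52.4 = 483.63 kJ/s
Sensible, feed 108→25 °C: -250.35 kJ/s
Outlet flows (mol/s): A 4.6704, B 18.459
Sensible, products 25→98.1 °C: 215.77 kJ/s
Q = ΔH = 449.05 kJ/s = 449.05 kW
Heat supplied = 26943 kJ/min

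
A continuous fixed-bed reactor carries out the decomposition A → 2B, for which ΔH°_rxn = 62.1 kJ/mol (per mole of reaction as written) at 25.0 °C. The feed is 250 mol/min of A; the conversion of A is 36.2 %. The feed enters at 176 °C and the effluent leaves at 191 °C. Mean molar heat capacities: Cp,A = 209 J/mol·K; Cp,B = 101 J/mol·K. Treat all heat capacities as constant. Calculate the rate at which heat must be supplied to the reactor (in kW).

Q_in = 105 kW

Extent of reaction ξ = 0.362 × 250 = 90.5 mol/min
Reaction term: ξ·ΔH°_rxn = 90.5 × 62.1 = 5620.1 kJ/min
Sensible, feed 176→25 °C: -7889.8 kJ/min
Outlet flows (mol/min): A 159.5, B 181
Sensible, products 25→191 °C: 8568.3 kJ/min
Q = ΔH = 6298.6 kJ/min = 104.98 kW
Heat supplied = 104.98 kW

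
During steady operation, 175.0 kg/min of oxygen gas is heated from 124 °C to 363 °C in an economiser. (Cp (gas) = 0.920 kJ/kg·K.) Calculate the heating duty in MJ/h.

Q = 2310 MJ/h

Q = ṁ·Cp·ΔT = 175.0 × 0.920 × (363 − 124) = 38479 kJ/min
Converting: 38479 / 60 s = 641.32 kW
Heating duty = 2308.7 MJ/h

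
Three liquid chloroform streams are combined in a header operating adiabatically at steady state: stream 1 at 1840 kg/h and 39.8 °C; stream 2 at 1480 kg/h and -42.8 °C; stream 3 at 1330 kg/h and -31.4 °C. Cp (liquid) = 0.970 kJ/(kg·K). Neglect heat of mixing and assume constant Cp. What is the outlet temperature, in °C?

T_out = -6.85 °C

No heat crosses the boundary, so H_out = H_in.
T_out = Σ ṁᵢCp,ᵢTᵢ / Σ ṁᵢCp,ᵢ
      = -30918 / 4510.5 = -6.8546 °C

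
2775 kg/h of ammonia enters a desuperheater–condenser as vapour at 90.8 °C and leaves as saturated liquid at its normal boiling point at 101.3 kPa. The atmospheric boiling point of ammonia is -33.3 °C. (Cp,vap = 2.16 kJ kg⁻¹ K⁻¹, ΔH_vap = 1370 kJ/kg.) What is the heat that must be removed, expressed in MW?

vapour 90.8→-33.3 °C: -268.06 kJ/kg
condensation at -33.3 °C: -1370 kJ/kg
Δh = -268.06 + -1370 = -1638.1 kJ/kg
Q = ṁ·Δh = 2775 kg/h × -1638.1 kJ/kg = -4.5456e+06 kJ/h
|Q| = 1262.7 kW = 1.2627 MW

Q_c = 1.26 MW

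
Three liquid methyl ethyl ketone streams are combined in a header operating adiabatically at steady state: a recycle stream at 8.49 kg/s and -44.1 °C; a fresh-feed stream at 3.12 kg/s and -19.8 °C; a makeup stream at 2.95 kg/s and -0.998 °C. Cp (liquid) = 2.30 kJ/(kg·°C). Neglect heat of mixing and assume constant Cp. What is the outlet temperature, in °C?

No heat crosses the boundary, so H_out = H_in.
T_out = Σ ṁᵢCp,ᵢTᵢ / Σ ṁᵢCp,ᵢ
      = -1010 / 33.488 = -30.16 °C

T_out = -30.2 °C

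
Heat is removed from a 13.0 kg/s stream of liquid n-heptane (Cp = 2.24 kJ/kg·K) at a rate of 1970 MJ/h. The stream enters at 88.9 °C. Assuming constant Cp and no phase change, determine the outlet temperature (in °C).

T_out = 70.1 °C

Q = 1970 MJ/h = 547.22 kJ/s
ΔT = Q/(ṁ·Cp) = 547.22/(13.0×2.24) = 18.792 K
T_out = 88.9 − 18.792 = 70.108 °C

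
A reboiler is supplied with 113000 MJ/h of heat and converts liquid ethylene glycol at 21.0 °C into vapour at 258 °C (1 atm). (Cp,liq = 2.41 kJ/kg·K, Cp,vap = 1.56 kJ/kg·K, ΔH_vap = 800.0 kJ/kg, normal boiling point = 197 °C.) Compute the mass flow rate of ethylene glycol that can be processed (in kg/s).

Δh = 2.41×(197−21.0) + 800.0 + 1.56×(258−197) = 1319.3 kJ/kg
Q = 113000 MJ/h = 31389 kJ/s = 31389 kJ/s
ṁ = Q/Δh = 31389 / 1319.3 = 23.792 kg/s

ṁ = 23.8 kg/s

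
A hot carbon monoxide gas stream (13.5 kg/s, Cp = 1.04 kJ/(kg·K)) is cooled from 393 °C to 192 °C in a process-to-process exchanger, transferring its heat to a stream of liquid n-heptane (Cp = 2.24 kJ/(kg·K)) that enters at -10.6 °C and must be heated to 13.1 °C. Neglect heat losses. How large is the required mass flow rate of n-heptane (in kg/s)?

ṁ_c = 53.2 kg/s

Heat released by hot stream: Q = 13.5 × 1.04 × (393 − 192) = 2822 kJ/s
Energy balance on cold side (adiabatic exchanger): Q = ṁ_c·Cp_c·(T_c,out − T_c,in)
ṁ_c = 2822 / [2.24 × (13.1 − -10.6)] = 53.158 kg/s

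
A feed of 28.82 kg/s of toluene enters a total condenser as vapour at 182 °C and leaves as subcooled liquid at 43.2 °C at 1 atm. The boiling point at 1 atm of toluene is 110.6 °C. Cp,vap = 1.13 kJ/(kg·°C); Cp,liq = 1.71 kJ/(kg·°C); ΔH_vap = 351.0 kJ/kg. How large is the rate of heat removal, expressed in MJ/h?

vapour 182→110.6 °C: -80.682 kJ/kg
condensation at 110.6 °C: -351 kJ/kg
liquid 110.6→43.2 °C: -115.25 kJ/kg
Δh = -80.682 + -351 + -115.25 = -546.94 kJ/kg
Q = ṁ·Δh = 28.82 kg/s × -546.94 kJ/kg = -15763 kJ/s
|Q| = 15763 kW = 56746 MJ/h

Q_c = 56700 MJ/h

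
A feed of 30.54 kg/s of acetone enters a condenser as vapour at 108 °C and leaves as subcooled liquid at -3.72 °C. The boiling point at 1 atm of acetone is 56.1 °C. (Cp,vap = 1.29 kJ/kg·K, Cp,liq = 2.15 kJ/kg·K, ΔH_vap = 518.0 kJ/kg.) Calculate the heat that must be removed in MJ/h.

Q_c = 78500 MJ/h

vapour 108→56.1 °C: -66.951 kJ/kg
condensation at 56.1 °C: -518 kJ/kg
liquid 56.1→-3.72 °C: -128.61 kJ/kg
Δh = -66.951 + -518 + -128.61 = -713.56 kJ/kg
Q = ṁ·Δh = 30.54 kg/s × -713.56 kJ/kg = -21792 kJ/s
|Q| = 21792 kW = 78452 MJ/h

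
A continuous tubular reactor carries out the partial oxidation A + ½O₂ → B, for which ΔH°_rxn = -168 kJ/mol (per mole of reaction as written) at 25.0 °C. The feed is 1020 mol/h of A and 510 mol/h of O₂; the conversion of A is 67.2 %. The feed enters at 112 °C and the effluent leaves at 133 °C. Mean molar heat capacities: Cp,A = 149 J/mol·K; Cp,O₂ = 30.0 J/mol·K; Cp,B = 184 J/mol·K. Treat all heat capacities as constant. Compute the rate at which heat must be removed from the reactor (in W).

Extent of reaction ξ = 0.672 × 1020 = 685.44 mol/h
Reaction term: ξ·ΔH°_rxn = 685.44 × -168 = -115150 kJ/h
Sensible, feed 112→25 °C: -14553 kJ/h
Outlet flows (mol/h): A 334.56, O₂ 167.28, B 685.44
Sensible, products 25→133 °C: 19547 kJ/h
Q = ΔH = -110160 kJ/h = -30.6 kW
Heat removed = 30600 W

Q_out = 30600 W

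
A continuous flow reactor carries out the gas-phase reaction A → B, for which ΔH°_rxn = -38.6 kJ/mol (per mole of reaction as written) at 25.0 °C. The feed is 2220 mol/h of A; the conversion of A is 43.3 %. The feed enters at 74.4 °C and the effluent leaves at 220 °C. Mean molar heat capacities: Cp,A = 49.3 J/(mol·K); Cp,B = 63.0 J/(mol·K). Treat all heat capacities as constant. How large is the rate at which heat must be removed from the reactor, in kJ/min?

Q_out = 310 kJ/min

Extent of reaction ξ = 0.433 × 2220 = 961.26 mol/h
Reaction term: ξ·ΔH°_rxn = 961.26 × -38.6 = -37105 kJ/h
Sensible, feed 74.4→25 °C: -5406.6 kJ/h
Outlet flows (mol/h): A 1258.7, B 961.26
Sensible, products 25→220 °C: 23910 kJ/h
Q = ΔH = -18601 kJ/h = -5.167 kW
Heat removed = 310.02 kJ/min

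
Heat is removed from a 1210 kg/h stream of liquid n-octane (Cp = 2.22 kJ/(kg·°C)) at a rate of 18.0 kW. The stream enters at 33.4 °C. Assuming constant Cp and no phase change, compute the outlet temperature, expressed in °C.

Q = 18.0 kW = 64800 kJ/h
ΔT = Q/(ṁ·Cp) = 64800/(1210×2.22) = 24.123 K
T_out = 33.4 − 24.123 = 9.2767 °C

T_out = 9.28 °C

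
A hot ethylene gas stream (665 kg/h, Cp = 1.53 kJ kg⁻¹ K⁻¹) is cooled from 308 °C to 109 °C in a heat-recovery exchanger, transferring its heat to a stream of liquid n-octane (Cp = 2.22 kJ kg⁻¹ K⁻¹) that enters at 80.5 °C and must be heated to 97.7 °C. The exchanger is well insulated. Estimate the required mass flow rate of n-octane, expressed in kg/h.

ṁ_c = 5300 kg/h

Heat released by hot stream: Q = 665 × 1.53 × (308 − 109) = 202470 kJ/h
Energy balance on cold side (adiabatic exchanger): Q = ṁ_c·Cp_c·(T_c,out − T_c,in)
ṁ_c = 202470 / [2.22 × (97.7 − 80.5)] = 5302.5 kg/h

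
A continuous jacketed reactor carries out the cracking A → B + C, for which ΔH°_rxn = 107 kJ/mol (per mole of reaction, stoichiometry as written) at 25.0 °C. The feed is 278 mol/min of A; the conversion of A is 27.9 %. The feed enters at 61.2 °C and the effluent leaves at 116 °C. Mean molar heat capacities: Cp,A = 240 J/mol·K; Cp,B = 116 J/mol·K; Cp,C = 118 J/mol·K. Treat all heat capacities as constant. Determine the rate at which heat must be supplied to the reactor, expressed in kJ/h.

Extent of reaction ξ = 0.279 × 278 = 77.562 mol/min
Reaction term: ξ·ΔH°_rxn = 77.562 × 107 = 8299.1 kJ/min
Sensible, feed 61.2→25 °C: -2415.3 kJ/min
Outlet flows (mol/min): A 200.44, B 77.562, C 77.562
Sensible, products 25→116 °C: 6029.2 kJ/min
Q = ΔH = 11913 kJ/min = 198.55 kW
Heat supplied = 714780 kJ/h

Q_in = 715000 kJ/h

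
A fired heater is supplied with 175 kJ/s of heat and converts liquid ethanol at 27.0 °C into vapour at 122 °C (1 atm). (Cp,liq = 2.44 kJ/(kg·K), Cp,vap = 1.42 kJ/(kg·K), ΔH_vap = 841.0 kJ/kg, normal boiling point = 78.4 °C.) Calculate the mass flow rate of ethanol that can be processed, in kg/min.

Δh = 2.44×(78.4−27.0) + 841.0 + 1.42×(122−78.4) = 1028.3 kJ/kg
Q = 175 kJ/s = 175 kJ/s = 10500 kJ/min
ṁ = Q/Δh = 10500 / 1028.3 = 10.211 kg/min

ṁ = 10.2 kg/min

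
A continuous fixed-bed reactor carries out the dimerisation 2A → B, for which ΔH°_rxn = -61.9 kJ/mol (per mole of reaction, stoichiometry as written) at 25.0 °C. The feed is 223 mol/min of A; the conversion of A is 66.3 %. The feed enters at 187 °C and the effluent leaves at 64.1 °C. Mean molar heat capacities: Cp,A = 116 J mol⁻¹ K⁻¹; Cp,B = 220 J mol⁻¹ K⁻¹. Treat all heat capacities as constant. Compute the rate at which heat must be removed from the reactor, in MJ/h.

Q_out = 467 MJ/h

Extent of reaction ξ = 0.663 × 223 / 2 = 73.925 mol/min
Reaction term: ξ·ΔH°_rxn = 73.925 × -61.9 = -4575.9 kJ/min
Sensible, feed 187→25 °C: -4190.6 kJ/min
Outlet flows (mol/min): A 75.151, B 73.925
Sensible, products 25→64.1 °C: 976.75 kJ/min
Q = ΔH = -7789.8 kJ/min = -129.83 kW
Heat removed = 467.39 MJ/h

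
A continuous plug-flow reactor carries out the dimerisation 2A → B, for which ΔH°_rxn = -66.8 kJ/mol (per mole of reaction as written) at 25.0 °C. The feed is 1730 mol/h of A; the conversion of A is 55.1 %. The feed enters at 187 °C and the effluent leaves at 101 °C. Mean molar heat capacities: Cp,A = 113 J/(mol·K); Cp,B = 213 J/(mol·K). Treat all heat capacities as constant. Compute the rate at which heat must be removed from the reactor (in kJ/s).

Q_out = 13.6 kJ/s

Extent of reaction ξ = 0.551 × 1730 / 2 = 476.62 mol/h
Reaction term: ξ·ΔH°_rxn = 476.62 × -66.8 = -31838 kJ/h
Sensible, feed 187→25 °C: -31669 kJ/h
Outlet flows (mol/h): A 776.77, B 476.62
Sensible, products 25→101 °C: 14386 kJ/h
Q = ΔH = -49121 kJ/h = -13.645 kW
Heat removed = 13.645 kJ/s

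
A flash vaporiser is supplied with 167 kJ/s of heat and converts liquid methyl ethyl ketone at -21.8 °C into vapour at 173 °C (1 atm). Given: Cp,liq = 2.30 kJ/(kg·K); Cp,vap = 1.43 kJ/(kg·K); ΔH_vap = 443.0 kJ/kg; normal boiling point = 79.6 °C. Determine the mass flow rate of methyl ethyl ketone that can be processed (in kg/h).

Δh = 2.30×(79.6−-21.8) + 443.0 + 1.43×(173−79.6) = 809.78 kJ/kg
Q = 167 kJ/s = 167 kJ/s = 601200 kJ/h
ṁ = Q/Δh = 601200 / 809.78 = 742.42 kg/h

ṁ = 742 kg/h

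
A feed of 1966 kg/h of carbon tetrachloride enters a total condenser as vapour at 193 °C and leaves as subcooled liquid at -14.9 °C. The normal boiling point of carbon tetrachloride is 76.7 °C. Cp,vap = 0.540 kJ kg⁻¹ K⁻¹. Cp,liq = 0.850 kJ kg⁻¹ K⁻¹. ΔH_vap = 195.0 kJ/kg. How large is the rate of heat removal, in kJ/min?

Q_c = 11000 kJ/min

vapour 193→76.7 °C: -62.802 kJ/kg
condensation at 76.7 °C: -195 kJ/kg
liquid 76.7→-14.9 °C: -77.86 kJ/kg
Δh = -62.802 + -195 + -77.86 = -335.66 kJ/kg
Q = ṁ·Δh = 1966 kg/h × -335.66 kJ/kg = -659910 kJ/h
|Q| = 183.31 kW = 10999 kJ/min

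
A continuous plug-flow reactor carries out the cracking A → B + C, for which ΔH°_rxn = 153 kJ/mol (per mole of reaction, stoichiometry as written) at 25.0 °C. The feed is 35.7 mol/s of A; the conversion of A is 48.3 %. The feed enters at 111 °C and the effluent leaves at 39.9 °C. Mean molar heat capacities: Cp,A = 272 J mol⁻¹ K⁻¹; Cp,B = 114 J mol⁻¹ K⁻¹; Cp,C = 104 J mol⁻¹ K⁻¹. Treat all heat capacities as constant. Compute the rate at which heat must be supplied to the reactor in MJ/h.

Extent of reaction ξ = 0.483 × 35.7 = 17.243 mol/s
Reaction term: ξ·ΔH°_rxn = 17.243 × 153 = 2638.2 kJ/s
Sensible, feed 111→25 °C: -835.09 kJ/s
Outlet flows (mol/s): A 18.457, B 17.243, C 17.243
Sensible, products 25→39.9 °C: 130.81 kJ/s
Q = ΔH = 1933.9 kJ/s = 1933.9 kW
Heat supplied = 6962.1 MJ/h

Q_in = 6960 MJ/h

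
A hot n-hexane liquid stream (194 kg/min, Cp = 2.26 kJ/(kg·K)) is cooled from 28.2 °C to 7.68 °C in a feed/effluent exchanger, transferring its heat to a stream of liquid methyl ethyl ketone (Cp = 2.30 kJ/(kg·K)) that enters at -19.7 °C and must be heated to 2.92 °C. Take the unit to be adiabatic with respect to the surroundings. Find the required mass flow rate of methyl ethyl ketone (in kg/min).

Heat released by hot stream: Q = 194 × 2.26 × (28.2 − 7.68) = 8996.8 kJ/min
Energy balance on cold side (adiabatic exchanger): Q = ṁ_c·Cp_c·(T_c,out − T_c,in)
ṁ_c = 8996.8 / [2.30 × (2.92 − -19.7)] = 172.93 kg/min

ṁ_c = 173 kg/min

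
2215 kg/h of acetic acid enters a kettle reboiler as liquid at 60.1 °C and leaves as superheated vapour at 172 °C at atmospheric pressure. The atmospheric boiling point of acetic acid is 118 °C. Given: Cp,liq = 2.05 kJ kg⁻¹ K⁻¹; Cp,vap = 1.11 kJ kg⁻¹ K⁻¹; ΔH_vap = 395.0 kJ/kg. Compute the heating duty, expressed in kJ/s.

liquid 60.1→118 °C: 118.69 kJ/kg
vaporisation at 118 °C: 395 kJ/kg
vapour 118→172 °C: 59.94 kJ/kg
Δh = 118.69 + 395 + 59.94 = 573.63 kJ/kg
Q = ṁ·Δh = 2215 kg/h × 573.63 kJ/kg = 1.2706e+06 kJ/h
|Q| = 352.94 kW

Q = 353 kJ/s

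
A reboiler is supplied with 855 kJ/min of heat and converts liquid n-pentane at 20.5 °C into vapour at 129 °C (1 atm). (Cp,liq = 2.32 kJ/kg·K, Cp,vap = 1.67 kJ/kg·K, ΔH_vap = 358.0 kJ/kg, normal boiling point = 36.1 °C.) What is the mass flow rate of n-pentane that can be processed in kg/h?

ṁ = 93.4 kg/h

Δh = 2.32×(36.1−20.5) + 358.0 + 1.67×(129−36.1) = 549.34 kJ/kg
Q = 855 kJ/min = 14.25 kJ/s = 51300 kJ/h
ṁ = Q/Δh = 51300 / 549.34 = 93.386 kg/h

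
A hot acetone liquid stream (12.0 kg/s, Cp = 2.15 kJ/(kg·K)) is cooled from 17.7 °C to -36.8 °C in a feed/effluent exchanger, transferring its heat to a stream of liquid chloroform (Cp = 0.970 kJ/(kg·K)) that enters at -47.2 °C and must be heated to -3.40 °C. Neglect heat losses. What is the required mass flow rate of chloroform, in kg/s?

ṁ_c = 33.1 kg/s

Heat released by hot stream: Q = 12.0 × 2.15 × (17.7 − -36.8) = 1406.1 kJ/s
Energy balance on cold side (adiabatic exchanger): Q = ṁ_c·Cp_c·(T_c,out − T_c,in)
ṁ_c = 1406.1 / [0.970 × (-3.40 − -47.2)] = 33.096 kg/s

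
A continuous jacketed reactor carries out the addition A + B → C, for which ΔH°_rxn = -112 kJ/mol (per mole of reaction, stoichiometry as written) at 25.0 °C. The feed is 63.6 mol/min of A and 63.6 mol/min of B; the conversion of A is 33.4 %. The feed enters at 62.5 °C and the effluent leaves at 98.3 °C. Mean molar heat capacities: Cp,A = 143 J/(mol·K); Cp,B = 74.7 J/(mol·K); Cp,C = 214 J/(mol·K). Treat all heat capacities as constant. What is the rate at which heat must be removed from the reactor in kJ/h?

Extent of reaction ξ = 0.334 × 63.6 = 21.242 mol/min
Reaction term: ξ·ΔH°_rxn = 21.242 × -112 = -2379.1 kJ/min
Sensible, feed 62.5→25 °C: -519.21 kJ/min
Outlet flows (mol/min): A 42.358, B 42.358, C 21.242
Sensible, products 25→98.3 °C: 1009.1 kJ/min
Q = ΔH = -1889.2 kJ/min = -31.487 kW
Heat removed = 113350 kJ/h

Q_out = 113000 kJ/h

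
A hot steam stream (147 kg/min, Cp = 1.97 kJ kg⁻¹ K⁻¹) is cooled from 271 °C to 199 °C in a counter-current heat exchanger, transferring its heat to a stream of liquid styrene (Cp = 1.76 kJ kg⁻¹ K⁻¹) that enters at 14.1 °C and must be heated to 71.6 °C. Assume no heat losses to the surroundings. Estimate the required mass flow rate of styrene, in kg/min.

Heat released by hot stream: Q = 147 × 1.97 × (271 − 199) = 20850 kJ/min
Energy balance on cold side (adiabatic exchanger): Q = ṁ_c·Cp_c·(T_c,out − T_c,in)
ṁ_c = 20850 / [1.76 × (71.6 − 14.1)] = 206.03 kg/min

ṁ_c = 206 kg/min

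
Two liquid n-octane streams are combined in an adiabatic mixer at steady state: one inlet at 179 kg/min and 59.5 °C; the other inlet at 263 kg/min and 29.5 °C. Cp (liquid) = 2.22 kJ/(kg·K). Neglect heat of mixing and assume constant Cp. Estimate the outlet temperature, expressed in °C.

No heat crosses the boundary, so H_out = H_in.
T_out = Σ ṁᵢCp,ᵢTᵢ / Σ ṁᵢCp,ᵢ
      = 40868 / 981.24 = 41.649 °C

T_out = 41.6 °C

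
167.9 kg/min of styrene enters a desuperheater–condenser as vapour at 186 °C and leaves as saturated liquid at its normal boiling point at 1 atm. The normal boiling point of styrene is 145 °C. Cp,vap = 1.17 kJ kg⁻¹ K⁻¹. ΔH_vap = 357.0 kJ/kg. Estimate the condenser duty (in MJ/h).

Q_c = 4080 MJ/h

vapour 186→145 °C: -47.97 kJ/kg
condensation at 145 °C: -357 kJ/kg
Δh = -47.97 + -357 = -404.97 kJ/kg
Q = ṁ·Δh = 167.9 kg/min × -404.97 kJ/kg = -67994 kJ/min
|Q| = 1133.2 kW = 4079.7 MJ/h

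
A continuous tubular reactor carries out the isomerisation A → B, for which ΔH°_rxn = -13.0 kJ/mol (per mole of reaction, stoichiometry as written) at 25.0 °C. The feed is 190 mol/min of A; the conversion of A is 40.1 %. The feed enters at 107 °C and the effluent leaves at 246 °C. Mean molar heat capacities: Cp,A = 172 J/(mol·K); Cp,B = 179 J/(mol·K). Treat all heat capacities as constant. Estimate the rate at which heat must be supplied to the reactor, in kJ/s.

Q_in = 61.2 kJ/s

Extent of reaction ξ = 0.401 × 190 = 76.19 mol/min
Reaction term: ξ·ΔH°_rxn = 76.19 × -13.0 = -990.47 kJ/min
Sensible, feed 107→25 °C: -2679.8 kJ/min
Outlet flows (mol/min): A 113.81, B 76.19
Sensible, products 25→246 °C: 7340.1 kJ/min
Q = ΔH = 3669.9 kJ/min = 61.165 kW
Heat supplied = 61.165 kJ/s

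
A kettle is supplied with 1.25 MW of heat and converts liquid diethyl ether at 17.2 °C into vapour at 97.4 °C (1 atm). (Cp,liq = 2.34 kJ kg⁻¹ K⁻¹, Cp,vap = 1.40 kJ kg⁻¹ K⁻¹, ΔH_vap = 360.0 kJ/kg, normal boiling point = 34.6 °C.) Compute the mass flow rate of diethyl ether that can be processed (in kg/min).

ṁ = 153 kg/min

Δh = 2.34×(34.6−17.2) + 360.0 + 1.40×(97.4−34.6) = 488.64 kJ/kg
Q = 1.25 MW = 1250 kJ/s = 75000 kJ/min
ṁ = Q/Δh = 75000 / 488.64 = 153.49 kg/min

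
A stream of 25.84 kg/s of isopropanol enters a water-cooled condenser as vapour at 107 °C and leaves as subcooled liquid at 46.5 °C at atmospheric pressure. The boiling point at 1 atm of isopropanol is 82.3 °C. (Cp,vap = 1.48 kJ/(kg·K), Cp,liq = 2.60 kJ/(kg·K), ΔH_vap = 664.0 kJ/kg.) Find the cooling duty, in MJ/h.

Q_c = 73800 MJ/h

vapour 107→82.3 °C: -36.556 kJ/kg
condensation at 82.3 °C: -664 kJ/kg
liquid 82.3→46.5 °C: -93.08 kJ/kg
Δh = -36.556 + -664 + -93.08 = -793.64 kJ/kg
Q = ṁ·Δh = 25.84 kg/s × -793.64 kJ/kg = -20508 kJ/s
|Q| = 20508 kW = 73827 MJ/h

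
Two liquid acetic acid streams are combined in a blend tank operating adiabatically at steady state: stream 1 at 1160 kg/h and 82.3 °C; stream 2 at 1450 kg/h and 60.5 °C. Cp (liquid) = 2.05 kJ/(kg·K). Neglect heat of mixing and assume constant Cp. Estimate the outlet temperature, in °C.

T_out = 70.2 °C

Energy balance with Q = 0: Σ ṁᵢCp,ᵢ(T_out − Tᵢ) = 0
T_out = Σ ṁᵢCp,ᵢTᵢ / Σ ṁᵢCp,ᵢ
      = 375550 / 5350.5 = 70.189 °C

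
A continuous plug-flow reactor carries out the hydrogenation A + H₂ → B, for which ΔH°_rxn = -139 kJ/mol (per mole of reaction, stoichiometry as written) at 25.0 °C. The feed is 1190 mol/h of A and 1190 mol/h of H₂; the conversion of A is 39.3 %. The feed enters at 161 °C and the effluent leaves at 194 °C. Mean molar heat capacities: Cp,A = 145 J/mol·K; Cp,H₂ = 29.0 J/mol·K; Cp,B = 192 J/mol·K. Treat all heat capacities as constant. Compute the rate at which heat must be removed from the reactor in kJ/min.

Extent of reaction ξ = 0.393 × 1190 = 467.67 mol/h
Reaction term: ξ·ΔH°_rxn = 467.67 × -139 = -65006 kJ/h
Sensible, feed 161→25 °C: -28160 kJ/h
Outlet flows (mol/h): A 722.33, H₂ 722.33, B 467.67
Sensible, products 25→194 °C: 36416 kJ/h
Q = ΔH = -56750 kJ/h = -15.764 kW
Heat removed = 945.84 kJ/min

Q_out = 946 kJ/min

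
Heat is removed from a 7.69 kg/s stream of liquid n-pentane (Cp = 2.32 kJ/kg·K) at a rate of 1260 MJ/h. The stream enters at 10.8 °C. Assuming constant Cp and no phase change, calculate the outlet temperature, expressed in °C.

Q = 1260 MJ/h = 350 kJ/s
ΔT = Q/(ṁ·Cp) = 350/(7.69×2.32) = 19.618 K
T_out = 10.8 − 19.618 = -8.818 °C

T_out = -8.82 °C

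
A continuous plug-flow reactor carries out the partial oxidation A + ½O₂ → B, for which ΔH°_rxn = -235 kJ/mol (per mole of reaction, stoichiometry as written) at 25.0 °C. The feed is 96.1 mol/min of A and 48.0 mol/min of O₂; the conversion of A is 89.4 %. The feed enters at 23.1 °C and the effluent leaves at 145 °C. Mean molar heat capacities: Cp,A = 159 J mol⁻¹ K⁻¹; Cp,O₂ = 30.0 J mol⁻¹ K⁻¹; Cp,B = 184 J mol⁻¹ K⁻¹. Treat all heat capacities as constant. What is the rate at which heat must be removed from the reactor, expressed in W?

Q_out = 301000 W

Extent of reaction ξ = 0.894 × 96.1 = 85.913 mol/min
Reaction term: ξ·ΔH°_rxn = 85.913 × -235 = -20190 kJ/min
Sensible, feed 23.1→25 °C: 31.768 kJ/min
Outlet flows (mol/min): A 10.187, O₂ 5.0433, B 85.913
Sensible, products 25→145 °C: 2109.5 kJ/min
Q = ΔH = -18048 kJ/min = -300.81 kW
Heat removed = 300810 W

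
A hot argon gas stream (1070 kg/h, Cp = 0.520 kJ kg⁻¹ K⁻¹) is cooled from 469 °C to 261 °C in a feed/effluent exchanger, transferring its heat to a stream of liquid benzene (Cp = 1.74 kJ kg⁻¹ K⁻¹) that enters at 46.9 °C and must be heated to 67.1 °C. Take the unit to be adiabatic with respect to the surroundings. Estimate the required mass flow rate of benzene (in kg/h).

ṁ_c = 3290 kg/h

Heat released by hot stream: Q = 1070 × 0.520 × (469 − 261) = 115730 kJ/h
Energy balance on cold side (adiabatic exchanger): Q = ṁ_c·Cp_c·(T_c,out − T_c,in)
ṁ_c = 115730 / [1.74 × (67.1 − 46.9)] = 3292.7 kg/h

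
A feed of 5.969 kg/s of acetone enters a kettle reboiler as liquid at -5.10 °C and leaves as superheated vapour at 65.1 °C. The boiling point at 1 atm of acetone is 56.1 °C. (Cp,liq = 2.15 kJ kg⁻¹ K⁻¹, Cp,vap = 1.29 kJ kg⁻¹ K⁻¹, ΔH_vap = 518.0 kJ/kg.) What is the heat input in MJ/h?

Q = 14200 MJ/h

liquid -5.10→56.1 °C: 131.58 kJ/kg
vaporisation at 56.1 °C: 518 kJ/kg
vapour 56.1→65.1 °C: 11.61 kJ/kg
Δh = 131.58 + 518 + 11.61 = 661.19 kJ/kg
Q = ṁ·Δh = 5.969 kg/s × 661.19 kJ/kg = 3946.6 kJ/s
|Q| = 3946.6 kW = 14208 MJ/h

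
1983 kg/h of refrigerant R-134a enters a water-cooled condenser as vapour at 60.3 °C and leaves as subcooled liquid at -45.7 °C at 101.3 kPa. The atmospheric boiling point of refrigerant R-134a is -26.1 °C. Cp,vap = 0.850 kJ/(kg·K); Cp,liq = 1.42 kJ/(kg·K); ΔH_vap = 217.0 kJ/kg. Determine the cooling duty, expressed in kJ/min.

vapour 60.3→-26.1 °C: -73.44 kJ/kg
condensation at -26.1 °C: -217 kJ/kg
liquid -26.1→-45.7 °C: -27.832 kJ/kg
Δh = -73.44 + -217 + -27.832 = -318.27 kJ/kg
Q = ṁ·Δh = 1983 kg/h × -318.27 kJ/kg = -631130 kJ/h
|Q| = 175.31 kW = 10519 kJ/min

Q_c = 10500 kJ/min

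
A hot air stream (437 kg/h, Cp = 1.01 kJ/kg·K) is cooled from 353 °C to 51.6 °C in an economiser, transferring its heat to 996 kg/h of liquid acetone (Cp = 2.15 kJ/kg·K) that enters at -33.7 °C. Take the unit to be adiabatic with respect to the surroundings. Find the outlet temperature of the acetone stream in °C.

Heat released by hot stream: Q = 437 × 1.01 × (353 − 51.6) = 133030 kJ/h
Energy balance on cold side (adiabatic exchanger): Q = ṁ_c·Cp_c·(T_c,out − T_c,in)
T_c,out = -33.7 + 133030/(996 × 2.15) = 28.422 °C

T_c,out = 28.4 °C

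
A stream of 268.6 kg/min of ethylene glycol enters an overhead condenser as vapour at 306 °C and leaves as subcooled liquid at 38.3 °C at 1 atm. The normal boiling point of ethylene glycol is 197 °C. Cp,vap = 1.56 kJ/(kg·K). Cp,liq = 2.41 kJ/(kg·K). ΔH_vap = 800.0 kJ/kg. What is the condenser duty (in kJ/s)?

vapour 306→197 °C: -170.04 kJ/kg
condensation at 197 °C: -800 kJ/kg
liquid 197→38.3 °C: -382.47 kJ/kg
Δh = -170.04 + -800 + -382.47 = -1352.5 kJ/kg
Q = ṁ·Δh = 268.6 kg/min × -1352.5 kJ/kg = -363280 kJ/min
|Q| = 6054.7 kW

Q_c = 6050 kJ/s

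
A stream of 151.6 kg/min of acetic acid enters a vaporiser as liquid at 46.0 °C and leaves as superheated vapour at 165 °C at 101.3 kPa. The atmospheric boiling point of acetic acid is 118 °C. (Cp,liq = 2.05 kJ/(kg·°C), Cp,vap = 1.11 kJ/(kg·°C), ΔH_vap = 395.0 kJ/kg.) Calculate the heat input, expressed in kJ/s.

Q = 1500 kJ/s

liquid 46.0→118 °C: 147.6 kJ/kg
vaporisation at 118 °C: 395 kJ/kg
vapour 118→165 °C: 52.17 kJ/kg
Δh = 147.6 + 395 + 52.17 = 594.77 kJ/kg
Q = ṁ·Δh = 151.6 kg/min × 594.77 kJ/kg = 90167 kJ/min
|Q| = 1502.8 kW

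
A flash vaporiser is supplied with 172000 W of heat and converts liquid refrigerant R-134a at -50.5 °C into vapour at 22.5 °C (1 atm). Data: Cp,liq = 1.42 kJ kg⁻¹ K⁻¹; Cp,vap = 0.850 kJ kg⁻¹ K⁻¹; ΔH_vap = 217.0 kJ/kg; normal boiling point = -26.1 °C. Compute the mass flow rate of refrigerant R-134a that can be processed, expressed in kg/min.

Δh = 1.42×(-26.1−-50.5) + 217.0 + 0.850×(22.5−-26.1) = 292.96 kJ/kg
Q = 172000 W = 172 kJ/s = 10320 kJ/min
ṁ = Q/Δh = 10320 / 292.96 = 35.227 kg/min

ṁ = 35.2 kg/min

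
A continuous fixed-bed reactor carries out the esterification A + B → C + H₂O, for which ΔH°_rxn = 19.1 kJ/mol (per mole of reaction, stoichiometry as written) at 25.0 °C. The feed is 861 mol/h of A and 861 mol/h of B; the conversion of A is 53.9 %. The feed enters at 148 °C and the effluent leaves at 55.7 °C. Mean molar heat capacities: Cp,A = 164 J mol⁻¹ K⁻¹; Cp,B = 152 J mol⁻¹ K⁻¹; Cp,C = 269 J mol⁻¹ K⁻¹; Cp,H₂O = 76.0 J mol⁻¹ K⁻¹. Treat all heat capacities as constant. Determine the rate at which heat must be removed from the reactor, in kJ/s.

Q_out = 4.40 kJ/s

Extent of reaction ξ = 0.539 × 861 = 464.08 mol/h
Reaction term: ξ·ΔH°_rxn = 464.08 × 19.1 = 8863.9 kJ/h
Sensible, feed 148→25 °C: -33465 kJ/h
Outlet flows (mol/h): A 396.92, B 396.92, C 464.08, H₂O 464.08
Sensible, products 25→55.7 °C: 8765.9 kJ/h
Q = ΔH = -15836 kJ/h = -4.3988 kW
Heat removed = 4.3988 kJ/s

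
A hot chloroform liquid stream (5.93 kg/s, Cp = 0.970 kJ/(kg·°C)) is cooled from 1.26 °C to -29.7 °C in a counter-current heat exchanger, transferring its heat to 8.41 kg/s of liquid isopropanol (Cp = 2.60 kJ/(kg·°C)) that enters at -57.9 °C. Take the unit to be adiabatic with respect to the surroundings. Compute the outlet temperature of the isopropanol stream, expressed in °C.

T_c,out = -49.8 °C

Heat released by hot stream: Q = 5.93 × 0.970 × (1.26 − -29.7) = 178.09 kJ/s
Energy balance on cold side (adiabatic exchanger): Q = ṁ_c·Cp_c·(T_c,out − T_c,in)
T_c,out = -57.9 + 178.09/(8.41 × 2.60) = -49.756 °C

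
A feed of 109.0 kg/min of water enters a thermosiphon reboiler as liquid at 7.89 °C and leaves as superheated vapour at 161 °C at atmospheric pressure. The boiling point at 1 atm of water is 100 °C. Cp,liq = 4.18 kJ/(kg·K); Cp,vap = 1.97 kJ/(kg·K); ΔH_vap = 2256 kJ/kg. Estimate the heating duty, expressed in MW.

liquid 7.89→100 °C: 385.02 kJ/kg
vaporisation at 100 °C: 2256 kJ/kg
vapour 100→161 °C: 120.17 kJ/kg
Δh = 385.02 + 2256 + 120.17 = 2761.2 kJ/kg
Q = ṁ·Δh = 109.0 kg/min × 2761.2 kJ/kg = 300970 kJ/min
|Q| = 5016.2 kW = 5.0162 MW

Q = 5.02 MW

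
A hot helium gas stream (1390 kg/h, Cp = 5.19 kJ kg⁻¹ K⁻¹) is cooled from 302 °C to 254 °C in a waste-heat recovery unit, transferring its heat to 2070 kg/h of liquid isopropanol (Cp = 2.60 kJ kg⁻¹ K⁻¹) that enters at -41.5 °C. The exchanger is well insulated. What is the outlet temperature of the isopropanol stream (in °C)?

Heat released by hot stream: Q = 1390 × 5.19 × (302 − 254) = 346280 kJ/h
Energy balance on cold side (adiabatic exchanger): Q = ṁ_c·Cp_c·(T_c,out − T_c,in)
T_c,out = -41.5 + 346280/(2070 × 2.60) = 22.84 °C

T_c,out = 22.8 °C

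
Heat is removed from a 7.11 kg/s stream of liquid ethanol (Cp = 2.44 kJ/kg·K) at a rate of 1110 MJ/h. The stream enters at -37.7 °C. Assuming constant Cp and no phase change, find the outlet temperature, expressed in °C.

T_out = -55.5 °C

Q = 1110 MJ/h = 308.33 kJ/s
ΔT = Q/(ṁ·Cp) = 308.33/(7.11×2.44) = 17.773 K
T_out = -37.7 − 17.773 = -55.473 °C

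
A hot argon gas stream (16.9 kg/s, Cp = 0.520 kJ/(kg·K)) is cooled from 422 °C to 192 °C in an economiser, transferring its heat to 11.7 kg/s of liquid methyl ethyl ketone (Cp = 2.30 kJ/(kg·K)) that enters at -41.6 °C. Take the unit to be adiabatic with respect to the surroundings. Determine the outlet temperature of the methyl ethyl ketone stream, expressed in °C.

T_c,out = 33.5 °C

Heat released by hot stream: Q = 16.9 × 0.520 × (422 − 192) = 2021.2 kJ/s
Energy balance on cold side (adiabatic exchanger): Q = ṁ_c·Cp_c·(T_c,out − T_c,in)
T_c,out = -41.6 + 2021.2/(11.7 × 2.30) = 33.511 °C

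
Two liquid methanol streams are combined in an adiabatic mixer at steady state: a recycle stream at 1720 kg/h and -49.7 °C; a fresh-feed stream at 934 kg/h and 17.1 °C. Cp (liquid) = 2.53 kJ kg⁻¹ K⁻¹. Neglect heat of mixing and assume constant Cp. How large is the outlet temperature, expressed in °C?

No heat crosses the boundary, so H_out = H_in.
Σ ṁᵢCp,ᵢTᵢ = 1720×2.53×-49.7 + 934×2.53×17.1 = -175870
Σ ṁᵢCp,ᵢ = 1720×2.53 + 934×2.53 = 6714.6
T_out = -175870 / 6714.6 = -26.192 °C

T_out = -26.2 °C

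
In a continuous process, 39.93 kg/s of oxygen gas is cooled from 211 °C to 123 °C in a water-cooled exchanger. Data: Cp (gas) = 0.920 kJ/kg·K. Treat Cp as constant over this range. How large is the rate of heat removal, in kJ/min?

Q = ṁ·Cp·ΔT = 39.93 × 0.920 × (123 − 211) = -3232.7 kJ/s
Cooling duty = 193960 kJ/min

Q_c = 194000 kJ/min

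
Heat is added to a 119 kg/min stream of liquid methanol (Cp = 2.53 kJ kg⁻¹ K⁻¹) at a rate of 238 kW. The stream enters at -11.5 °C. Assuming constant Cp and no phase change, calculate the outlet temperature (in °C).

T_out = 35.9 °C

Q = 238 kW = 14280 kJ/min
ΔT = Q/(ṁ·Cp) = 14280/(119×2.53) = 47.431 K
T_out = -11.5 + 47.431 = 35.931 °C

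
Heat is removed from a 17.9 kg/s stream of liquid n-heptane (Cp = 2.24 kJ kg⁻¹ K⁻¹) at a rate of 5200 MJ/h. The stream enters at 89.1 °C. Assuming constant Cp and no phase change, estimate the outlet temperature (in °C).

Q = 5200 MJ/h = 1444.4 kJ/s
ΔT = Q/(ṁ·Cp) = 1444.4/(17.9×2.24) = 36.025 K
T_out = 89.1 − 36.025 = 53.075 °C

T_out = 53.1 °C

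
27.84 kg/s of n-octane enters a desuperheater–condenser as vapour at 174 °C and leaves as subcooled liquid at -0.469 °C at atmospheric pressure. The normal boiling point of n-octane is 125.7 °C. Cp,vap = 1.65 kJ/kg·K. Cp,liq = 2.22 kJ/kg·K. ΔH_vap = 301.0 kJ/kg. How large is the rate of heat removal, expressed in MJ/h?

vapour 174→125.7 °C: -79.695 kJ/kg
condensation at 125.7 °C: -301 kJ/kg
liquid 125.7→-0.469 °C: -280.1 kJ/kg
Δh = -79.695 + -301 + -280.1 = -660.79 kJ/kg
Q = ṁ·Δh = 27.84 kg/s × -660.79 kJ/kg = -18396 kJ/s
|Q| = 18396 kW = 66227 MJ/h

Q_c = 66200 MJ/h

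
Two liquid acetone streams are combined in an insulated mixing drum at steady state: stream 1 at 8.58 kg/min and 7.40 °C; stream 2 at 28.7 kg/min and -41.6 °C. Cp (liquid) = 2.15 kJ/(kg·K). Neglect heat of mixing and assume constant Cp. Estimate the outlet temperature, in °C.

Adiabatic, steady state ⇒ Σ ṁᵢCp,ᵢ(T_out − Tᵢ) = 0
T_out = Σ ṁᵢCp,ᵢTᵢ / Σ ṁᵢCp,ᵢ
      = -2430.4 / 80.152 = -30.323 °C

T_out = -30.3 °C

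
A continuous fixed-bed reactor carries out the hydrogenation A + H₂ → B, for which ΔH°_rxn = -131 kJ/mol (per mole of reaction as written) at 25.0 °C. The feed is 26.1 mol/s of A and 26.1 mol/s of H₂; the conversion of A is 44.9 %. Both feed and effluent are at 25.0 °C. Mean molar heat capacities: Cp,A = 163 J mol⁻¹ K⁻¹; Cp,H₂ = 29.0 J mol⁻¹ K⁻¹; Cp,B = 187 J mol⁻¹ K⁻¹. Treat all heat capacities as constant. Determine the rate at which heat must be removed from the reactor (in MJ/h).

Extent of reaction ξ = 0.449 × 26.1 = 11.719 mol/s
Reaction term: ξ·ΔH°_rxn = 11.719 × -131 = -1535.2 kJ/s
Q = ΔH = -1535.2 kJ/s = -1535.2 kW
Heat removed = 5526.6 MJ/h

Q_out = 5530 MJ/h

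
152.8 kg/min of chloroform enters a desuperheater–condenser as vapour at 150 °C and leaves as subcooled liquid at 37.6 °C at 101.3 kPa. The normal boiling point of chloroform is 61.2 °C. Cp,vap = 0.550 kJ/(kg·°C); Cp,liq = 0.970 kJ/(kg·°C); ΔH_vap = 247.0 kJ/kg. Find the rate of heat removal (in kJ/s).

Q_c = 812 kJ/s

vapour 150→61.2 °C: -48.84 kJ/kg
condensation at 61.2 °C: -247 kJ/kg
liquid 61.2→37.6 °C: -22.892 kJ/kg
Δh = -48.84 + -247 + -22.892 = -318.73 kJ/kg
Q = ṁ·Δh = 152.8 kg/min × -318.73 kJ/kg = -48702 kJ/min
|Q| = 811.7 kW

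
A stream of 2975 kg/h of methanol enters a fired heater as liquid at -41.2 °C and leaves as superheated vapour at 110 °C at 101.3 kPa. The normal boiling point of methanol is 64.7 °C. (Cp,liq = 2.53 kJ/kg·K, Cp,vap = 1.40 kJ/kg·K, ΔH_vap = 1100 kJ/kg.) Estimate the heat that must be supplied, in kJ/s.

liquid -41.2→64.7 °C: 267.93 kJ/kg
vaporisation at 64.7 °C: 1100 kJ/kg
vapour 64.7→110 °C: 63.42 kJ/kg
Δh = 267.93 + 1100 + 63.42 = 1431.3 kJ/kg
Q = ṁ·Δh = 2975 kg/h × 1431.3 kJ/kg = 4.2583e+06 kJ/h
|Q| = 1182.8 kW

Q = 1180 kJ/s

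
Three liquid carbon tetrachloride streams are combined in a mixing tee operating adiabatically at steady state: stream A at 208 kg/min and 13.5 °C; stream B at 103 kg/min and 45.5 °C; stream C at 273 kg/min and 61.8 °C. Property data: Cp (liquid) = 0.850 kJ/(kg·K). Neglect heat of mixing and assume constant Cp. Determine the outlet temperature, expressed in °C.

T_out = 41.7 °C

Energy balance with Q = 0: Σ ṁᵢCp,ᵢ(T_out − Tᵢ) = 0
T_out = Σ ṁᵢCp,ᵢTᵢ / Σ ṁᵢCp,ᵢ
      = 20711 / 496.4 = 41.722 °C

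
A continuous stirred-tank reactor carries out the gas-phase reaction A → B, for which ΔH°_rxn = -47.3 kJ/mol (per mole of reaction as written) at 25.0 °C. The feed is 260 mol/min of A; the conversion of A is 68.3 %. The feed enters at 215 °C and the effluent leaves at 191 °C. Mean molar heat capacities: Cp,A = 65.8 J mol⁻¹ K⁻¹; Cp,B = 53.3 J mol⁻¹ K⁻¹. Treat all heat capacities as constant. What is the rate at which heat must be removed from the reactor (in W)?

Extent of reaction ξ = 0.683 × 260 = 177.58 mol/min
Reaction term: ξ·ΔH°_rxn = 177.58 × -47.3 = -8399.5 kJ/min
Sensible, feed 215→25 °C: -3250.5 kJ/min
Outlet flows (mol/min): A 82.42, B 177.58
Sensible, products 25→191 °C: 2471.4 kJ/min
Q = ΔH = -9178.6 kJ/min = -152.98 kW
Heat removed = 152980 W

Q_out = 153000 W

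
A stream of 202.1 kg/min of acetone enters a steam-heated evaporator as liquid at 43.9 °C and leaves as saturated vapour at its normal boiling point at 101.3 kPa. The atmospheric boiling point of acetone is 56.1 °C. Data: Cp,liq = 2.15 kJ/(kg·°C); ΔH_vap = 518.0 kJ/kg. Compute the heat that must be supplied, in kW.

Q = 1830 kW

liquid 43.9→56.1 °C: 26.23 kJ/kg
vaporisation at 56.1 °C: 518 kJ/kg
Δh = 26.23 + 518 = 544.23 kJ/kg
Q = ṁ·Δh = 202.1 kg/min × 544.23 kJ/kg = 109990 kJ/min
|Q| = 1833.1 kW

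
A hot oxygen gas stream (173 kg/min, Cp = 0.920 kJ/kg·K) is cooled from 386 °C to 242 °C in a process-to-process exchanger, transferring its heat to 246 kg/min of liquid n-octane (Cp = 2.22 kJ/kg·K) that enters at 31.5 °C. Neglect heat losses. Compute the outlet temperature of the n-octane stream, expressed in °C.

Heat released by hot stream: Q = 173 × 0.920 × (386 − 242) = 22919 kJ/min
Energy balance on cold side (adiabatic exchanger): Q = ṁ_c·Cp_c·(T_c,out − T_c,in)
T_c,out = 31.5 + 22919/(246 × 2.22) = 73.467 °C

T_c,out = 73.5 °C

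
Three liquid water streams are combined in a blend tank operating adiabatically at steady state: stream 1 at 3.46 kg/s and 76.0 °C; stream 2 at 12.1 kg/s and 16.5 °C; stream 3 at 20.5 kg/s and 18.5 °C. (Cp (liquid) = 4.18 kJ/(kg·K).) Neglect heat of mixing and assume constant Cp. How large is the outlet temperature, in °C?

T_out = 23.3 °C

No heat crosses the boundary, so H_out = H_in.
Σ ṁᵢCp,ᵢTᵢ = 3.46×4.18×76.0 + 12.1×4.18×16.5 + 20.5×4.18×18.5 = 3519
Σ ṁᵢCp,ᵢ = 3.46×4.18 + 12.1×4.18 + 20.5×4.18 = 150.73
T_out = 3519 / 150.73 = 23.346 °C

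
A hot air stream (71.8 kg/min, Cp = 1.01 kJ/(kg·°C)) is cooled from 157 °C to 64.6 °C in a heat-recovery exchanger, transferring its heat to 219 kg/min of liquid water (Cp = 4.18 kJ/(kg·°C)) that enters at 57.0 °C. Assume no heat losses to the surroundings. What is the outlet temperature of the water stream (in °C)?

Heat released by hot stream: Q = 71.8 × 1.01 × (157 − 64.6) = 6700.7 kJ/min
Energy balance on cold side (adiabatic exchanger): Q = ṁ_c·Cp_c·(T_c,out − T_c,in)
T_c,out = 57.0 + 6700.7/(219 × 4.18) = 64.32 °C

T_c,out = 64.3 °C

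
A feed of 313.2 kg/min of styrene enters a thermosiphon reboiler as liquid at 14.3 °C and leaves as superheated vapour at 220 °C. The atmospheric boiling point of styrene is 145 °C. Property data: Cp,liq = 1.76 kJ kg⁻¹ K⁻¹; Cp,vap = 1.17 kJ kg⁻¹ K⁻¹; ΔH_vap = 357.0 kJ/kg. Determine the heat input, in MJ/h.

liquid 14.3→145 °C: 230.03 kJ/kg
vaporisation at 145 °C: 357 kJ/kg
vapour 145→220 °C: 87.75 kJ/kg
Δh = 230.03 + 357 + 87.75 = 674.78 kJ/kg
Q = ṁ·Δh = 313.2 kg/min × 674.78 kJ/kg = 211340 kJ/min
|Q| = 3522.4 kW = 12681 MJ/h

Q = 12700 MJ/h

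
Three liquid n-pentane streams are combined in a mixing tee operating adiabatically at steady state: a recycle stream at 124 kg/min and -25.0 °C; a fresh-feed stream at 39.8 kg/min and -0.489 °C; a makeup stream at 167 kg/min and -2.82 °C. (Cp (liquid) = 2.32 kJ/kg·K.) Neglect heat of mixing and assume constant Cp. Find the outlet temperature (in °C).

T_out = -10.9 °C

No heat crosses the boundary, so H_out = H_in.
Σ ṁᵢCp,ᵢTᵢ = 124×2.32×-25.0 + 39.8×2.32×-0.489 + 167×2.32×-2.82 = -8329.7
Σ ṁᵢCp,ᵢ = 124×2.32 + 39.8×2.32 + 167×2.32 = 767.46
T_out = -8329.7 / 767.46 = -10.854 °C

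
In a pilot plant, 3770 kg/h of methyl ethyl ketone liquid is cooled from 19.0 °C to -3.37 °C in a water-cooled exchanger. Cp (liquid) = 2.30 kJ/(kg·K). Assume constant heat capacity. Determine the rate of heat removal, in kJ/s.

Q = ṁ·Cp·ΔT = 3770 × 2.30 × (-3.37 − 19.0) = -193970 kJ/h
Converting: 193970 / 3600 s = 53.881 kW

Q_c = 53.9 kJ/s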